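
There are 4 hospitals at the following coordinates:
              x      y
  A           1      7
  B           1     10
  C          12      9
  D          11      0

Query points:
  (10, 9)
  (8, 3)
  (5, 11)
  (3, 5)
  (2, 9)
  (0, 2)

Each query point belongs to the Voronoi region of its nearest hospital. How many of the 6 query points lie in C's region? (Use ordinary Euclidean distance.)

(10, 9) — d² to each: A:85, B:82, C:4, D:82 → nearest is C
(8, 3) — d² to each: A:65, B:98, C:52, D:18 → nearest is D
(5, 11) — d² to each: A:32, B:17, C:53, D:157 → nearest is B
(3, 5) — d² to each: A:8, B:29, C:97, D:89 → nearest is A
(2, 9) — d² to each: A:5, B:2, C:100, D:162 → nearest is B
(0, 2) — d² to each: A:26, B:65, C:193, D:125 → nearest is A
1 of the 6 points has C as nearest.

1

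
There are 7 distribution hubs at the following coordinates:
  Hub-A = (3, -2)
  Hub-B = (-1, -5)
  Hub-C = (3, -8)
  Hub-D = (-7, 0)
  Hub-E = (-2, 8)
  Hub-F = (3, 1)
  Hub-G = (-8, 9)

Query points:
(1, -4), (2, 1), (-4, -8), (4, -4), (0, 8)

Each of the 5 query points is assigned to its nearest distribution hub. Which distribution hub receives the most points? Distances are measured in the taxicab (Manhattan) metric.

(1, -4) — d to each: Hub-A:4, Hub-B:3, Hub-C:6, Hub-D:12, Hub-E:15, Hub-F:7, Hub-G:22 → nearest is Hub-B
(2, 1) — d to each: Hub-A:4, Hub-B:9, Hub-C:10, Hub-D:10, Hub-E:11, Hub-F:1, Hub-G:18 → nearest is Hub-F
(-4, -8) — d to each: Hub-A:13, Hub-B:6, Hub-C:7, Hub-D:11, Hub-E:18, Hub-F:16, Hub-G:21 → nearest is Hub-B
(4, -4) — d to each: Hub-A:3, Hub-B:6, Hub-C:5, Hub-D:15, Hub-E:18, Hub-F:6, Hub-G:25 → nearest is Hub-A
(0, 8) — d to each: Hub-A:13, Hub-B:14, Hub-C:19, Hub-D:15, Hub-E:2, Hub-F:10, Hub-G:9 → nearest is Hub-E
Tally — Hub-A:1, Hub-B:2, Hub-E:1, Hub-F:1. Hub-B captures the most (2).

Hub-B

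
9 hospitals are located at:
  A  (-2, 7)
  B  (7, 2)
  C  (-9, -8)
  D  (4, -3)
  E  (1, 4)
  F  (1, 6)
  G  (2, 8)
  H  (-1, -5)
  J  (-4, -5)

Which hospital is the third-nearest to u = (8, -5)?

Since √ is increasing, it suffices to compare squared distances:
|uA|² = (8−(-2))² + (-5−7)² = 100 + 144 = 244
|uB|² = (8−7)² + (-5−2)² = 1 + 49 = 50
|uC|² = (8−(-9))² + (-5−(-8))² = 289 + 9 = 298
|uD|² = (8−4)² + (-5−(-3))² = 16 + 4 = 20
|uE|² = (8−1)² + (-5−4)² = 49 + 81 = 130
|uF|² = (8−1)² + (-5−6)² = 49 + 121 = 170
|uG|² = (8−2)² + (-5−8)² = 36 + 169 = 205
|uH|² = (8−(-1))² + (-5−(-5))² = 81 + 0 = 81
|uJ|² = (8−(-4))² + (-5−(-5))² = 144 + 0 = 144
Sorted ascending: D, B, H, E, … — the third-nearest is H.

H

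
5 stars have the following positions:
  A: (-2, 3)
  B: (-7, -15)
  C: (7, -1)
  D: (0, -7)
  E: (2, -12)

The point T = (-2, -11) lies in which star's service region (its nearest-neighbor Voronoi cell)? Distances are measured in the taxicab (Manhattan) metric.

E

d(T,A) = |-2−(-2)| + |-11−3| = 0 + 14 = 14
d(T,B) = |-2−(-7)| + |-11−(-15)| = 5 + 4 = 9
d(T,C) = |-2−7| + |-11−(-1)| = 9 + 10 = 19
d(T,D) = |-2−0| + |-11−(-7)| = 2 + 4 = 6
d(T,E) = |-2−2| + |-11−(-12)| = 4 + 1 = 5
E is nearest.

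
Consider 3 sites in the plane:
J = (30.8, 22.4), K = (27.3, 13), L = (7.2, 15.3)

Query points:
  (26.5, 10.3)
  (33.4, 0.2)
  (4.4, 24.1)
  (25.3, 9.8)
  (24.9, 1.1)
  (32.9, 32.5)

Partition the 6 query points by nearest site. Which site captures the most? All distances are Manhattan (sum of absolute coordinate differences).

K

(26.5, 10.3) — d to each: J:16.4, K:3.5, L:24.3 → nearest is K
(33.4, 0.2) — d to each: J:24.8, K:18.9, L:41.3 → nearest is K
(4.4, 24.1) — d to each: J:28.1, K:34, L:11.6 → nearest is L
(25.3, 9.8) — d to each: J:18.1, K:5.2, L:23.6 → nearest is K
(24.9, 1.1) — d to each: J:27.2, K:14.3, L:31.9 → nearest is K
(32.9, 32.5) — d to each: J:12.2, K:25.1, L:42.9 → nearest is J
Tally — J:1, K:4, L:1. K captures the most (4).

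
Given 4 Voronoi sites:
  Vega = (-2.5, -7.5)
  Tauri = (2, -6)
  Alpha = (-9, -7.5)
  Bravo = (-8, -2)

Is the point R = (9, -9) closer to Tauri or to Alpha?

Tauri

Compare squared distances:
d²(R, Tauri) = (9−2)² + (-9−(-6))² = 49 + 9 = 58
d²(R, Alpha) = (9−(-9))² + (-9−(-7.5))² = 324 + 2.25 = 326.25
58 < 326.25, so Tauri is closer.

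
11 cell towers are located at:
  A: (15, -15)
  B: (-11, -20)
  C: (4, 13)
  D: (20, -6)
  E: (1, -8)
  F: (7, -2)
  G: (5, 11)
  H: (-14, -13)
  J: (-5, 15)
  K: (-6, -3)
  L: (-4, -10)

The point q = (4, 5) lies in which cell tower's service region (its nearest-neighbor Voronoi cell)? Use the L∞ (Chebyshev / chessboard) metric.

d(q,A) = max(11, 20) = 20
d(q,B) = max(15, 25) = 25
d(q,C) = max(0, 8) = 8
d(q,D) = max(16, 11) = 16
d(q,E) = max(3, 13) = 13
d(q,F) = max(3, 7) = 7
d(q,G) = max(1, 6) = 6
d(q,H) = max(18, 18) = 18
d(q,J) = max(9, 10) = 10
d(q,K) = max(10, 8) = 10
d(q,L) = max(8, 15) = 15
G is nearest.

G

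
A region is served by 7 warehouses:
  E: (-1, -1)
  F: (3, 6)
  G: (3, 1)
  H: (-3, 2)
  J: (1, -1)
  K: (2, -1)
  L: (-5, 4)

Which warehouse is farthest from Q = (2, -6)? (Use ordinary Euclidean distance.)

L

Compare squared distances (the ordering matches that of the actual distances):
|QE|² = (2−(-1))² + (-6−(-1))² = 9 + 25 = 34
|QF|² = (2−3)² + (-6−6)² = 1 + 144 = 145
|QG|² = (2−3)² + (-6−1)² = 1 + 49 = 50
|QH|² = (2−(-3))² + (-6−2)² = 25 + 64 = 89
|QJ|² = (2−1)² + (-6−(-1))² = 1 + 25 = 26
|QK|² = (2−2)² + (-6−(-1))² = 0 + 25 = 25
|QL|² = (2−(-5))² + (-6−4)² = 49 + 100 = 149
The largest is to L.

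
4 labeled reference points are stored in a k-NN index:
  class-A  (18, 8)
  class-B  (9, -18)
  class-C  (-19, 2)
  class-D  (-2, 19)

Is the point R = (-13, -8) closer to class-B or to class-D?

Compare squared distances:
d²(R, class-B) = (-13−9)² + (-8−(-18))² = 484 + 100 = 584
d²(R, class-D) = (-13−(-2))² + (-8−19)² = 121 + 729 = 850
584 < 850, so class-B is closer.

class-B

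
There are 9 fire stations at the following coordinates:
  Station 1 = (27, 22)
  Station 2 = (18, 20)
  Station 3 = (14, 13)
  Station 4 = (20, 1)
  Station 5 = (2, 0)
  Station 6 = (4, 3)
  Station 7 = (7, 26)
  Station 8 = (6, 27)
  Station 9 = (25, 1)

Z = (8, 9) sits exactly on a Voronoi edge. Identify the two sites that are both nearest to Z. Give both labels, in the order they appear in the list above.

Squared distances from Z to each site:
d²(Z, Station 1) = (8−27)² + (9−22)² = 361 + 169 = 530
d²(Z, Station 2) = (8−18)² + (9−20)² = 100 + 121 = 221
d²(Z, Station 3) = (8−14)² + (9−13)² = 36 + 16 = 52
d²(Z, Station 4) = (8−20)² + (9−1)² = 144 + 64 = 208
d²(Z, Station 5) = (8−2)² + (9−0)² = 36 + 81 = 117
d²(Z, Station 6) = (8−4)² + (9−3)² = 16 + 36 = 52
d²(Z, Station 7) = (8−7)² + (9−26)² = 1 + 289 = 290
d²(Z, Station 8) = (8−6)² + (9−27)² = 4 + 324 = 328
d²(Z, Station 9) = (8−25)² + (9−1)² = 289 + 64 = 353
Z is equidistant from Station 3 and Station 6 (both at squared distance 52), and every other site is strictly farther — so Z lies on the Station 3–Station 6 Voronoi edge.

Station 3 and Station 6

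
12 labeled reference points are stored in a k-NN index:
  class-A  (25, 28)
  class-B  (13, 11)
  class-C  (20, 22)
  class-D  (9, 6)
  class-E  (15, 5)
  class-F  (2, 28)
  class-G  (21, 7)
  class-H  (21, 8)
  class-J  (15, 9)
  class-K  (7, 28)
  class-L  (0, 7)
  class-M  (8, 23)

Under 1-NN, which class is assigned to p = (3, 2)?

Compare squared distances (the ordering matches that of the actual distances):
d²(p, class-A) = 484 + 676 = 1160
d²(p, class-B) = 100 + 81 = 181
d²(p, class-C) = 289 + 400 = 689
d²(p, class-D) = 36 + 16 = 52
d²(p, class-E) = 144 + 9 = 153
d²(p, class-F) = 1 + 676 = 677
d²(p, class-G) = 324 + 25 = 349
d²(p, class-H) = 324 + 36 = 360
d²(p, class-J) = 144 + 49 = 193
d²(p, class-K) = 16 + 676 = 692
d²(p, class-L) = 9 + 25 = 34
d²(p, class-M) = 25 + 441 = 466
Minimum is at class-L.

class-L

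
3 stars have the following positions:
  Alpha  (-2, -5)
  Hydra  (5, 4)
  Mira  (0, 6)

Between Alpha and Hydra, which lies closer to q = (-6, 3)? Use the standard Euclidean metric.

Compare squared distances:
d²(q, Alpha) = (-6−(-2))² + (3−(-5))² = 16 + 64 = 80
d²(q, Hydra) = (-6−5)² + (3−4)² = 121 + 1 = 122
80 < 122, so Alpha is closer.

Alpha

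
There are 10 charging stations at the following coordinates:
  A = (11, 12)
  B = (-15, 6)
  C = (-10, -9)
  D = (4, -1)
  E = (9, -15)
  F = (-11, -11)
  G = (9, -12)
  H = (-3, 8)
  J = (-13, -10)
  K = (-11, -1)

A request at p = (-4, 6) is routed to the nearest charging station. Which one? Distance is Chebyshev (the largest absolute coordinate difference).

H

d(p,A) = max(15, 6) = 15
d(p,B) = max(11, 0) = 11
d(p,C) = max(6, 15) = 15
d(p,D) = max(8, 7) = 8
d(p,E) = max(13, 21) = 21
d(p,F) = max(7, 17) = 17
d(p,G) = max(13, 18) = 18
d(p,H) = max(1, 2) = 2
d(p,J) = max(9, 16) = 16
d(p,K) = max(7, 7) = 7
H is nearest.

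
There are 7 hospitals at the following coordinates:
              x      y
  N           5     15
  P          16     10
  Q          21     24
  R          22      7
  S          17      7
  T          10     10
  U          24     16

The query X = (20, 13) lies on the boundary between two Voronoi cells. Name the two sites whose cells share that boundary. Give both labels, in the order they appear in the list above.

P and U

Squared distances from X to each site:
|XN|² = 225 + 4 = 229
|XP|² = 16 + 9 = 25
|XQ|² = 1 + 121 = 122
|XR|² = 4 + 36 = 40
|XS|² = 9 + 36 = 45
|XT|² = 100 + 9 = 109
|XU|² = 16 + 9 = 25
X is equidistant from P and U (both at squared distance 25), and every other site is strictly farther — so X lies on the P–U Voronoi edge.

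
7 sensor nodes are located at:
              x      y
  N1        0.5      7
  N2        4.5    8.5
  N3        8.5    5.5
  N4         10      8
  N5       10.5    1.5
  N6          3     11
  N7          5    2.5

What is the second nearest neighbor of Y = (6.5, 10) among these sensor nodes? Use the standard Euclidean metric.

N6

Squared Euclidean distances:
|YN1|² = 36 + 9 = 45
|YN2|² = 4 + 2.25 = 6.25
|YN3|² = 4 + 20.25 = 24.25
|YN4|² = 12.25 + 4 = 16.25
|YN5|² = 16 + 72.25 = 88.25
|YN6|² = 12.25 + 1 = 13.25
|YN7|² = 2.25 + 56.25 = 58.5
Sorted ascending: N2, N6, N4, … — the second-nearest is N6.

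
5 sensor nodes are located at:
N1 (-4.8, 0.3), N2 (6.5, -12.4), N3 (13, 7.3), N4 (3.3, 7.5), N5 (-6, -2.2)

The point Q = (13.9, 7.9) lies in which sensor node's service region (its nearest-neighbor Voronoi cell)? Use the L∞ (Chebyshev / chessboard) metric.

N3

d(Q,N1) = max(18.7, 7.6) = 18.7
d(Q,N2) = max(7.4, 20.3) = 20.3
d(Q,N3) = max(0.9, 0.6) = 0.9
d(Q,N4) = max(10.6, 0.4) = 10.6
d(Q,N5) = max(19.9, 10.1) = 19.9
N3 is nearest.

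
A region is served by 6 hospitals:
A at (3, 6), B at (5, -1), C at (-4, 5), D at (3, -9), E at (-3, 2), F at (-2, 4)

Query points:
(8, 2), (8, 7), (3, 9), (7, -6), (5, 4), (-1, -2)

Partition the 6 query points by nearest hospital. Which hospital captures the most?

A

(8, 2) — d² to each: A:41, B:18, C:153, D:146, E:121, F:104 → nearest is B
(8, 7) — d² to each: A:26, B:73, C:148, D:281, E:146, F:109 → nearest is A
(3, 9) — d² to each: A:9, B:104, C:65, D:324, E:85, F:50 → nearest is A
(7, -6) — d² to each: A:160, B:29, C:242, D:25, E:164, F:181 → nearest is D
(5, 4) — d² to each: A:8, B:25, C:82, D:173, E:68, F:49 → nearest is A
(-1, -2) — d² to each: A:80, B:37, C:58, D:65, E:20, F:37 → nearest is E
Tally — A:3, B:1, D:1, E:1. A captures the most (3).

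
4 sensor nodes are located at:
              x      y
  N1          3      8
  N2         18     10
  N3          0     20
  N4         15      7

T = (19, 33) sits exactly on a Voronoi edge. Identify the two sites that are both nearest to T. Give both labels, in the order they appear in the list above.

Squared distances from T to each site:
|TN1|² = (19−3)² + (33−8)² = 256 + 625 = 881
|TN2|² = (19−18)² + (33−10)² = 1 + 529 = 530
|TN3|² = (19−0)² + (33−20)² = 361 + 169 = 530
|TN4|² = (19−15)² + (33−7)² = 16 + 676 = 692
T is equidistant from N2 and N3 (both at squared distance 530), and every other site is strictly farther — so T lies on the N2–N3 Voronoi edge.

N2 and N3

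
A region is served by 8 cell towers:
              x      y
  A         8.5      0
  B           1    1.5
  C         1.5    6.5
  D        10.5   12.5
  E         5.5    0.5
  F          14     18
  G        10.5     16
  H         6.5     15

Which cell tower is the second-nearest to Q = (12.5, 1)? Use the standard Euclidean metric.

E

Squared Euclidean distances:
|QA|² = 16 + 1 = 17
|QB|² = 132.25 + 0.25 = 132.5
|QC|² = 121 + 30.25 = 151.25
|QD|² = 4 + 132.25 = 136.25
|QE|² = 49 + 0.25 = 49.25
|QF|² = 2.25 + 289 = 291.25
|QG|² = 4 + 225 = 229
|QH|² = 36 + 196 = 232
Sorted ascending: A, E, B, … — the second-nearest is E.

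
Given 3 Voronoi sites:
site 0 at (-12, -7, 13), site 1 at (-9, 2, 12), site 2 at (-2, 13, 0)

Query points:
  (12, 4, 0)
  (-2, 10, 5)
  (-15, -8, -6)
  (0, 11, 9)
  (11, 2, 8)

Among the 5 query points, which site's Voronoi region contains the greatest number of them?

(12, 4, 0) — d² to each: site 0:866, site 1:589, site 2:277 → nearest is site 2
(-2, 10, 5) — d² to each: site 0:453, site 1:162, site 2:34 → nearest is site 2
(-15, -8, -6) — d² to each: site 0:371, site 1:460, site 2:646 → nearest is site 0
(0, 11, 9) — d² to each: site 0:484, site 1:171, site 2:89 → nearest is site 2
(11, 2, 8) — d² to each: site 0:635, site 1:416, site 2:354 → nearest is site 2
Tally — site 0:1, site 2:4. site 2 captures the most (4).

site 2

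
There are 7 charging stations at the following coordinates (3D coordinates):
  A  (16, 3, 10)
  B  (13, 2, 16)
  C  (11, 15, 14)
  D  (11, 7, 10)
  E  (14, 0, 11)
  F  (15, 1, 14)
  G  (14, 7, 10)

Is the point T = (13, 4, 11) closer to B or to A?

A

Compare squared distances:
|TB|² = (13−13)² + (4−2)² + (11−16)² = 0 + 4 + 25 = 29
|TA|² = (13−16)² + (4−3)² + (11−10)² = 9 + 1 + 1 = 11
29 > 11, so A is closer.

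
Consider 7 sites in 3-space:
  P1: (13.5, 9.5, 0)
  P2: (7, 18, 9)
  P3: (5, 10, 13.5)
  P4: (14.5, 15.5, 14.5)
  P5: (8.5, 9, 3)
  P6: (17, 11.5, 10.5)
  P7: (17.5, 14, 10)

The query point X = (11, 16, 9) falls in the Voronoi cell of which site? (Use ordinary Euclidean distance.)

Compare squared distances (the ordering matches that of the actual distances):
|XP1|² = (11−13.5)² + (16−9.5)² + (9−0)² = 6.25 + 42.25 + 81 = 129.5
|XP2|² = (11−7)² + (16−18)² + (9−9)² = 16 + 4 + 0 = 20
|XP3|² = (11−5)² + (16−10)² + (9−13.5)² = 36 + 36 + 20.25 = 92.25
|XP4|² = (11−14.5)² + (16−15.5)² + (9−14.5)² = 12.25 + 0.25 + 30.25 = 42.75
|XP5|² = (11−8.5)² + (16−9)² + (9−3)² = 6.25 + 49 + 36 = 91.25
|XP6|² = (11−17)² + (16−11.5)² + (9−10.5)² = 36 + 20.25 + 2.25 = 58.5
|XP7|² = (11−17.5)² + (16−14)² + (9−10)² = 42.25 + 4 + 1 = 47.25
The smallest is to P2, so X lies in the Voronoi region of P2.

P2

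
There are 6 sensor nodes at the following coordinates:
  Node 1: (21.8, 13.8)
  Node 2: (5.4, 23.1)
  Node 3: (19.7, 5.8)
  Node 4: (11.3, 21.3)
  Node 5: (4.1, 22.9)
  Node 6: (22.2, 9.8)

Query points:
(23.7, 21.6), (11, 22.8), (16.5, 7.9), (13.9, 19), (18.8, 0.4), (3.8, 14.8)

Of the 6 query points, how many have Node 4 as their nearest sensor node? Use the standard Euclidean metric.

2

(23.7, 21.6) — d² to each: Node 1:64.45, Node 2:337.14, Node 3:265.64, Node 4:153.85, Node 5:385.85, Node 6:141.49 → nearest is Node 1
(11, 22.8) — d² to each: Node 1:197.64, Node 2:31.45, Node 3:364.69, Node 4:2.34, Node 5:47.62, Node 6:294.44 → nearest is Node 4
(16.5, 7.9) — d² to each: Node 1:62.9, Node 2:354.25, Node 3:14.65, Node 4:206.6, Node 5:378.76, Node 6:36.1 → nearest is Node 3
(13.9, 19) — d² to each: Node 1:89.45, Node 2:89.06, Node 3:207.88, Node 4:12.05, Node 5:111.25, Node 6:153.53 → nearest is Node 4
(18.8, 0.4) — d² to each: Node 1:188.56, Node 2:694.85, Node 3:29.97, Node 4:493.06, Node 5:722.34, Node 6:99.92 → nearest is Node 3
(3.8, 14.8) — d² to each: Node 1:325, Node 2:71.45, Node 3:333.81, Node 4:98.5, Node 5:65.7, Node 6:363.56 → nearest is Node 5
2 of the 6 points have Node 4 as nearest.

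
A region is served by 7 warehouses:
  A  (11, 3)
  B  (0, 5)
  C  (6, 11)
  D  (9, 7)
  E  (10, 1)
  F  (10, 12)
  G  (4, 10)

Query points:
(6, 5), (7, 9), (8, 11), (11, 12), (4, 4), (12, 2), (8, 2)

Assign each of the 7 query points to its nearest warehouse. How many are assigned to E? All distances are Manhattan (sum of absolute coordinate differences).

1

(6, 5) — d to each: A:7, B:6, C:6, D:5, E:8, F:11, G:7 → nearest is D
(7, 9) — d to each: A:10, B:11, C:3, D:4, E:11, F:6, G:4 → nearest is C
(8, 11) — d to each: A:11, B:14, C:2, D:5, E:12, F:3, G:5 → nearest is C
(11, 12) — d to each: A:9, B:18, C:6, D:7, E:12, F:1, G:9 → nearest is F
(4, 4) — d to each: A:8, B:5, C:9, D:8, E:9, F:14, G:6 → nearest is B
(12, 2) — d to each: A:2, B:15, C:15, D:8, E:3, F:12, G:16 → nearest is A
(8, 2) — d to each: A:4, B:11, C:11, D:6, E:3, F:12, G:12 → nearest is E
1 of the 7 points has E as nearest.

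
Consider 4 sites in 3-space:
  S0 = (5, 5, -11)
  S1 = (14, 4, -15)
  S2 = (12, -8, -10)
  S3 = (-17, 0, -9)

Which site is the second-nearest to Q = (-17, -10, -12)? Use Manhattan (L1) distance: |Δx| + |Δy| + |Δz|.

d(Q,S0) = |-17−5| + |-10−5| + |-12−(-11)| = 22 + 15 + 1 = 38
d(Q,S1) = |-17−14| + |-10−4| + |-12−(-15)| = 31 + 14 + 3 = 48
d(Q,S2) = |-17−12| + |-10−(-8)| + |-12−(-10)| = 29 + 2 + 2 = 33
d(Q,S3) = |-17−(-17)| + |-10−0| + |-12−(-9)| = 0 + 10 + 3 = 13
Sorted ascending: S3, S2, S0, … — the second-nearest is S2.

S2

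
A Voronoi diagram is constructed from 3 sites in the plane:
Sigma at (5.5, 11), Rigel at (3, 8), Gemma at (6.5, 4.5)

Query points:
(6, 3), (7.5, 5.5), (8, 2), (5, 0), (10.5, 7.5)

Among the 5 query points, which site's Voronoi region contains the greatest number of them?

Gemma

(6, 3) — d² to each: Sigma:64.25, Rigel:34, Gemma:2.5 → nearest is Gemma
(7.5, 5.5) — d² to each: Sigma:34.25, Rigel:26.5, Gemma:2 → nearest is Gemma
(8, 2) — d² to each: Sigma:87.25, Rigel:61, Gemma:8.5 → nearest is Gemma
(5, 0) — d² to each: Sigma:121.25, Rigel:68, Gemma:22.5 → nearest is Gemma
(10.5, 7.5) — d² to each: Sigma:37.25, Rigel:56.5, Gemma:25 → nearest is Gemma
Tally — Gemma:5. Gemma captures the most (5).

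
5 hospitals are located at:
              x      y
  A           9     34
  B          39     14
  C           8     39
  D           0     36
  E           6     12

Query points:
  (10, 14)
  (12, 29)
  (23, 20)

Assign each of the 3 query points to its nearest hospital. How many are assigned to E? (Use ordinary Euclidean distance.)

(10, 14) — d² to each: A:401, B:841, C:629, D:584, E:20 → nearest is E
(12, 29) — d² to each: A:34, B:954, C:116, D:193, E:325 → nearest is A
(23, 20) — d² to each: A:392, B:292, C:586, D:785, E:353 → nearest is B
1 of the 3 points has E as nearest.

1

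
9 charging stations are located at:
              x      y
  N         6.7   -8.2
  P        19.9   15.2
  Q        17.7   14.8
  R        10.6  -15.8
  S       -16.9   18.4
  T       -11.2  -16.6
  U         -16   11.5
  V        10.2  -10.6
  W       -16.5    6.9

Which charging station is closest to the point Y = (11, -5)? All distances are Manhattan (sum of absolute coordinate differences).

V

d(Y,N) = |11−6.7| + |-5−(-8.2)| = 4.3 + 3.2 = 7.5
d(Y,P) = |11−19.9| + |-5−15.2| = 8.9 + 20.2 = 29.1
d(Y,Q) = |11−17.7| + |-5−14.8| = 6.7 + 19.8 = 26.5
d(Y,R) = |11−10.6| + |-5−(-15.8)| = 0.4 + 10.8 = 11.2
d(Y,S) = |11−(-16.9)| + |-5−18.4| = 27.9 + 23.4 = 51.3
d(Y,T) = |11−(-11.2)| + |-5−(-16.6)| = 22.2 + 11.6 = 33.8
d(Y,U) = |11−(-16)| + |-5−11.5| = 27 + 16.5 = 43.5
d(Y,V) = |11−10.2| + |-5−(-10.6)| = 0.8 + 5.6 = 6.4
d(Y,W) = |11−(-16.5)| + |-5−6.9| = 27.5 + 11.9 = 39.4
V is nearest.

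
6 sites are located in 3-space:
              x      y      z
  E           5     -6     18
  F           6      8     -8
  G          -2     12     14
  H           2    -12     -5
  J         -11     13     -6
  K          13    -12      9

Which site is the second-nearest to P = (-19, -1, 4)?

Compare squared distances (the ordering matches that of the actual distances):
|PE|² = (-19−5)² + (-1−(-6))² + (4−18)² = 576 + 25 + 196 = 797
|PF|² = (-19−6)² + (-1−8)² + (4−(-8))² = 625 + 81 + 144 = 850
|PG|² = (-19−(-2))² + (-1−12)² + (4−14)² = 289 + 169 + 100 = 558
|PH|² = (-19−2)² + (-1−(-12))² + (4−(-5))² = 441 + 121 + 81 = 643
|PJ|² = (-19−(-11))² + (-1−13)² + (4−(-6))² = 64 + 196 + 100 = 360
|PK|² = (-19−13)² + (-1−(-12))² + (4−9)² = 1024 + 121 + 25 = 1170
Sorted ascending: J, G, H, … — the second-nearest is G.

G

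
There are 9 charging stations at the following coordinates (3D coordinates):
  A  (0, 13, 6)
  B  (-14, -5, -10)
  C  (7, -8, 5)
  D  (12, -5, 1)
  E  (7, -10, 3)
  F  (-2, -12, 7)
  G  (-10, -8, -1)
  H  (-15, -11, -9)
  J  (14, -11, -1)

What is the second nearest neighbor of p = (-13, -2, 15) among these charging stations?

G

Compare squared distances (the ordering matches that of the actual distances):
|pA|² = 169 + 225 + 81 = 475
|pB|² = 1 + 9 + 625 = 635
|pC|² = 400 + 36 + 100 = 536
|pD|² = 625 + 9 + 196 = 830
|pE|² = 400 + 64 + 144 = 608
|pF|² = 121 + 100 + 64 = 285
|pG|² = 9 + 36 + 256 = 301
|pH|² = 4 + 81 + 576 = 661
|pJ|² = 729 + 81 + 256 = 1066
Sorted ascending: F, G, A, … — the second-nearest is G.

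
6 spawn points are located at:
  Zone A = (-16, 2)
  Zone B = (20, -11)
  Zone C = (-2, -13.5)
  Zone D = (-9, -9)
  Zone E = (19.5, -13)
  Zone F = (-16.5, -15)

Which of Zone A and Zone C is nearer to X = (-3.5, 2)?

Compare squared distances:
d²(X, Zone A) = (-3.5−(-16))² + (2−2)² = 156.25 + 0 = 156.25
d²(X, Zone C) = (-3.5−(-2))² + (2−(-13.5))² = 2.25 + 240.25 = 242.5
156.25 < 242.5, so Zone A is closer.

Zone A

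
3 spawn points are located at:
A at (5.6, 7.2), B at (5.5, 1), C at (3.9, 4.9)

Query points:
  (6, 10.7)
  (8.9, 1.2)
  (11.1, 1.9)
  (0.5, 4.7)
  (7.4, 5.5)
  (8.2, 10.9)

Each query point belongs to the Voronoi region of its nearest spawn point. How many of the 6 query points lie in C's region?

(6, 10.7) — d² to each: A:12.41, B:94.34, C:38.05 → nearest is A
(8.9, 1.2) — d² to each: A:46.89, B:11.6, C:38.69 → nearest is B
(11.1, 1.9) — d² to each: A:58.34, B:32.17, C:60.84 → nearest is B
(0.5, 4.7) — d² to each: A:32.26, B:38.69, C:11.6 → nearest is C
(7.4, 5.5) — d² to each: A:6.13, B:23.86, C:12.61 → nearest is A
(8.2, 10.9) — d² to each: A:20.45, B:105.3, C:54.49 → nearest is A
1 of the 6 points has C as nearest.

1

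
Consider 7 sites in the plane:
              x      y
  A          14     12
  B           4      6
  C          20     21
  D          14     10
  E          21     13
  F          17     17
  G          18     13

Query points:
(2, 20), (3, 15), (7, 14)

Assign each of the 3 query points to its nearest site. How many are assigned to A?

1

(2, 20) — d² to each: A:208, B:200, C:325, D:244, E:410, F:234, G:305 → nearest is B
(3, 15) — d² to each: A:130, B:82, C:325, D:146, E:328, F:200, G:229 → nearest is B
(7, 14) — d² to each: A:53, B:73, C:218, D:65, E:197, F:109, G:122 → nearest is A
1 of the 3 points has A as nearest.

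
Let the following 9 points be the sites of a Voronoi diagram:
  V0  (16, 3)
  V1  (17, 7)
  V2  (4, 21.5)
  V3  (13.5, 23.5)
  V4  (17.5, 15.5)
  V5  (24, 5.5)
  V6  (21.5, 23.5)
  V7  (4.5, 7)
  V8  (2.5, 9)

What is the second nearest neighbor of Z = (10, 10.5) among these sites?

V8

Since √ is increasing, it suffices to compare squared distances:
|ZV0|² = 36 + 56.25 = 92.25
|ZV1|² = 49 + 12.25 = 61.25
|ZV2|² = 36 + 121 = 157
|ZV3|² = 12.25 + 169 = 181.25
|ZV4|² = 56.25 + 25 = 81.25
|ZV5|² = 196 + 25 = 221
|ZV6|² = 132.25 + 169 = 301.25
|ZV7|² = 30.25 + 12.25 = 42.5
|ZV8|² = 56.25 + 2.25 = 58.5
Sorted ascending: V7, V8, V1, … — the second-nearest is V8.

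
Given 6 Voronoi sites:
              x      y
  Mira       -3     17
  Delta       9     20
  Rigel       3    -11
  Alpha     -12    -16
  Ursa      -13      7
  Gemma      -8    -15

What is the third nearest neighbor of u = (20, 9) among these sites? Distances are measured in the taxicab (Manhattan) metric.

Ursa

d(u, Mira) = |20−(-3)| + |9−17| = 23 + 8 = 31
d(u, Delta) = |20−9| + |9−20| = 11 + 11 = 22
d(u, Rigel) = |20−3| + |9−(-11)| = 17 + 20 = 37
d(u, Alpha) = |20−(-12)| + |9−(-16)| = 32 + 25 = 57
d(u, Ursa) = |20−(-13)| + |9−7| = 33 + 2 = 35
d(u, Gemma) = |20−(-8)| + |9−(-15)| = 28 + 24 = 52
Sorted ascending: Delta, Mira, Ursa, Rigel, … — the third-nearest is Ursa.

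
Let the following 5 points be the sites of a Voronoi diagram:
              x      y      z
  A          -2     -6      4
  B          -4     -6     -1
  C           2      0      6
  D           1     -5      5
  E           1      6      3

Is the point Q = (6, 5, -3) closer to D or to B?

Compare squared distances:
|QD|² = (6−1)² + (5−(-5))² + (-3−5)² = 25 + 100 + 64 = 189
|QB|² = (6−(-4))² + (5−(-6))² + (-3−(-1))² = 100 + 121 + 4 = 225
189 < 225, so D is closer.

D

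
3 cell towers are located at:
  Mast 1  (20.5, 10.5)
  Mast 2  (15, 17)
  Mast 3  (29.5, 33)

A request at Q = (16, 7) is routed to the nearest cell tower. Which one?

Mast 1

Squared Euclidean distances:
d²(Q, Mast 1) = (16−20.5)² + (7−10.5)² = 20.25 + 12.25 = 32.5
d²(Q, Mast 2) = (16−15)² + (7−17)² = 1 + 100 = 101
d²(Q, Mast 3) = (16−29.5)² + (7−33)² = 182.25 + 676 = 858.25
Minimum is at Mast 1.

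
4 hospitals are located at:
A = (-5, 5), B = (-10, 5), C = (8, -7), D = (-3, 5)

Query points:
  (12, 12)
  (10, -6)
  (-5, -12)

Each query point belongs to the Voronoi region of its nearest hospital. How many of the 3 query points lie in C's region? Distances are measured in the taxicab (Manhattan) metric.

1

(12, 12) — d to each: A:24, B:29, C:23, D:22 → nearest is D
(10, -6) — d to each: A:26, B:31, C:3, D:24 → nearest is C
(-5, -12) — d to each: A:17, B:22, C:18, D:19 → nearest is A
1 of the 3 points has C as nearest.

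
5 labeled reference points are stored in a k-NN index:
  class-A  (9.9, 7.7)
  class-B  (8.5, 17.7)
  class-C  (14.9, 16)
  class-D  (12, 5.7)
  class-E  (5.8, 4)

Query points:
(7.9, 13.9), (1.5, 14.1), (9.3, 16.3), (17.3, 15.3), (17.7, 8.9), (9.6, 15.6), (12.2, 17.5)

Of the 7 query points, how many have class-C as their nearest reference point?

2

(7.9, 13.9) — d² to each: class-A:42.44, class-B:14.8, class-C:53.41, class-D:84.05, class-E:102.42 → nearest is class-B
(1.5, 14.1) — d² to each: class-A:111.52, class-B:61.96, class-C:183.17, class-D:180.81, class-E:120.5 → nearest is class-B
(9.3, 16.3) — d² to each: class-A:74.32, class-B:2.6, class-C:31.45, class-D:119.65, class-E:163.54 → nearest is class-B
(17.3, 15.3) — d² to each: class-A:112.52, class-B:83.2, class-C:6.25, class-D:120.25, class-E:259.94 → nearest is class-C
(17.7, 8.9) — d² to each: class-A:62.28, class-B:162.08, class-C:58.25, class-D:42.73, class-E:165.62 → nearest is class-D
(9.6, 15.6) — d² to each: class-A:62.5, class-B:5.62, class-C:28.25, class-D:103.77, class-E:149 → nearest is class-B
(12.2, 17.5) — d² to each: class-A:101.33, class-B:13.73, class-C:9.54, class-D:139.28, class-E:223.21 → nearest is class-C
2 of the 7 points have class-C as nearest.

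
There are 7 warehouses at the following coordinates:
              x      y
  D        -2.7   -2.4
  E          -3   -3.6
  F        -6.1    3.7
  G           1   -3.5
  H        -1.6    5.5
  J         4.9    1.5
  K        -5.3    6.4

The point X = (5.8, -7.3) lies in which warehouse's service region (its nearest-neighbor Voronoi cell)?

G

Squared Euclidean distances:
|XD|² = (5.8−(-2.7))² + (-7.3−(-2.4))² = 72.25 + 24.01 = 96.26
|XE|² = (5.8−(-3))² + (-7.3−(-3.6))² = 77.44 + 13.69 = 91.13
|XF|² = (5.8−(-6.1))² + (-7.3−3.7)² = 141.61 + 121 = 262.61
|XG|² = (5.8−1)² + (-7.3−(-3.5))² = 23.04 + 14.44 = 37.48
|XH|² = (5.8−(-1.6))² + (-7.3−5.5)² = 54.76 + 163.84 = 218.6
|XJ|² = (5.8−4.9)² + (-7.3−1.5)² = 0.81 + 77.44 = 78.25
|XK|² = (5.8−(-5.3))² + (-7.3−6.4)² = 123.21 + 187.69 = 310.9
Minimum is at G.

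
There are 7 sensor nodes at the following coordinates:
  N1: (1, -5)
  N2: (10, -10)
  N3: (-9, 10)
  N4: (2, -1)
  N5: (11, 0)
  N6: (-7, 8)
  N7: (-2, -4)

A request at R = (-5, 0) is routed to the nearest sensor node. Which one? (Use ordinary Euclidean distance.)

N7

Squared Euclidean distances:
|RN1|² = (-5−1)² + (0−(-5))² = 36 + 25 = 61
|RN2|² = (-5−10)² + (0−(-10))² = 225 + 100 = 325
|RN3|² = (-5−(-9))² + (0−10)² = 16 + 100 = 116
|RN4|² = (-5−2)² + (0−(-1))² = 49 + 1 = 50
|RN5|² = (-5−11)² + (0−0)² = 256 + 0 = 256
|RN6|² = (-5−(-7))² + (0−8)² = 4 + 64 = 68
|RN7|² = (-5−(-2))² + (0−(-4))² = 9 + 16 = 25
The smallest is to N7, so R lies in the Voronoi region of N7.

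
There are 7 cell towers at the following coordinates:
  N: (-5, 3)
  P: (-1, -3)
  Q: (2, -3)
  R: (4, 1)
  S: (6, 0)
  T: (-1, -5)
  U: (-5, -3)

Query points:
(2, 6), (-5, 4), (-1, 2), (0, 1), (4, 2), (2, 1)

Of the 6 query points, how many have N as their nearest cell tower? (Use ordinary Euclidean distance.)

2

(2, 6) — d² to each: N:58, P:90, Q:81, R:29, S:52, T:130, U:130 → nearest is R
(-5, 4) — d² to each: N:1, P:65, Q:98, R:90, S:137, T:97, U:49 → nearest is N
(-1, 2) — d² to each: N:17, P:25, Q:34, R:26, S:53, T:49, U:41 → nearest is N
(0, 1) — d² to each: N:29, P:17, Q:20, R:16, S:37, T:37, U:41 → nearest is R
(4, 2) — d² to each: N:82, P:50, Q:29, R:1, S:8, T:74, U:106 → nearest is R
(2, 1) — d² to each: N:53, P:25, Q:16, R:4, S:17, T:45, U:65 → nearest is R
2 of the 6 points have N as nearest.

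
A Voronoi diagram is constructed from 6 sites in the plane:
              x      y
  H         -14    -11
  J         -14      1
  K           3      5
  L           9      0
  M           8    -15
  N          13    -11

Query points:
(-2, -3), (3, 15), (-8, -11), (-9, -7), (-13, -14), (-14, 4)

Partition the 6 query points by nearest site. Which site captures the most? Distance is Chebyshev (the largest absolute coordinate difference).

(-2, -3) — d to each: H:12, J:12, K:8, L:11, M:12, N:15 → nearest is K
(3, 15) — d to each: H:26, J:17, K:10, L:15, M:30, N:26 → nearest is K
(-8, -11) — d to each: H:6, J:12, K:16, L:17, M:16, N:21 → nearest is H
(-9, -7) — d to each: H:5, J:8, K:12, L:18, M:17, N:22 → nearest is H
(-13, -14) — d to each: H:3, J:15, K:19, L:22, M:21, N:26 → nearest is H
(-14, 4) — d to each: H:15, J:3, K:17, L:23, M:22, N:27 → nearest is J
Tally — H:3, J:1, K:2. H captures the most (3).

H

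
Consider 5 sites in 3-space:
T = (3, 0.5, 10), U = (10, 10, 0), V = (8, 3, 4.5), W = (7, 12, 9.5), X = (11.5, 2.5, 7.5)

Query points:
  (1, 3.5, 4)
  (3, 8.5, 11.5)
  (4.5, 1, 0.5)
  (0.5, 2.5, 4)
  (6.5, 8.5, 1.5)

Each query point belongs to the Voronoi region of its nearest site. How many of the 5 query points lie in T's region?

2

(1, 3.5, 4) — d² to each: T:49, U:139.25, V:49.5, W:138.5, X:123.5 → nearest is T
(3, 8.5, 11.5) — d² to each: T:66.25, U:183.5, V:104.25, W:32.25, X:124.25 → nearest is W
(4.5, 1, 0.5) — d² to each: T:92.75, U:111.5, V:32.25, W:208.25, X:100.25 → nearest is V
(0.5, 2.5, 4) — d² to each: T:46.25, U:162.5, V:56.75, W:162.75, X:133.25 → nearest is T
(6.5, 8.5, 1.5) — d² to each: T:148.5, U:16.75, V:41.5, W:76.5, X:97 → nearest is U
2 of the 5 points have T as nearest.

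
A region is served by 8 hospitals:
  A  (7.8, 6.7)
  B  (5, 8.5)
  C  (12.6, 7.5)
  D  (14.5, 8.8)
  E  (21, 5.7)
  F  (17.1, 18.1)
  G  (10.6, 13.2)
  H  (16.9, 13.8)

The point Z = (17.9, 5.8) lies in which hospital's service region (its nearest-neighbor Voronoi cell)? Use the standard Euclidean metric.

E

Squared Euclidean distances:
|ZA|² = 102.01 + 0.81 = 102.82
|ZB|² = 166.41 + 7.29 = 173.7
|ZC|² = 28.09 + 2.89 = 30.98
|ZD|² = 11.56 + 9 = 20.56
|ZE|² = 9.61 + 0.01 = 9.62
|ZF|² = 0.64 + 151.29 = 151.93
|ZG|² = 53.29 + 54.76 = 108.05
|ZH|² = 1 + 64 = 65
Minimum is at E.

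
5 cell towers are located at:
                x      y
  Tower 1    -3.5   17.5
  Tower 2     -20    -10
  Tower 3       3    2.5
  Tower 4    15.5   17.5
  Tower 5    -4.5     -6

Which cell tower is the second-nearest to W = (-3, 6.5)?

Squared Euclidean distances:
d²(W, Tower 1) = (-3−(-3.5))² + (6.5−17.5)² = 0.25 + 121 = 121.25
d²(W, Tower 2) = (-3−(-20))² + (6.5−(-10))² = 289 + 272.25 = 561.25
d²(W, Tower 3) = (-3−3)² + (6.5−2.5)² = 36 + 16 = 52
d²(W, Tower 4) = (-3−15.5)² + (6.5−17.5)² = 342.25 + 121 = 463.25
d²(W, Tower 5) = (-3−(-4.5))² + (6.5−(-6))² = 2.25 + 156.25 = 158.5
Sorted ascending: Tower 3, Tower 1, Tower 5, … — the second-nearest is Tower 1.

Tower 1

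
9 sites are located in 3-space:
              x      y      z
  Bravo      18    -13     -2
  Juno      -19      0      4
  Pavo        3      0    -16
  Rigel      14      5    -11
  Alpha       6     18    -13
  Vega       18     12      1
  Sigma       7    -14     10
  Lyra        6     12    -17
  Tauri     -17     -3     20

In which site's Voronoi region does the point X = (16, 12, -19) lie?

Squared Euclidean distances:
d²(X, Bravo) = 4 + 625 + 289 = 918
d²(X, Juno) = 1225 + 144 + 529 = 1898
d²(X, Pavo) = 169 + 144 + 9 = 322
d²(X, Rigel) = 4 + 49 + 64 = 117
d²(X, Alpha) = 100 + 36 + 36 = 172
d²(X, Vega) = 4 + 0 + 400 = 404
d²(X, Sigma) = 81 + 676 + 841 = 1598
d²(X, Lyra) = 100 + 0 + 4 = 104
d²(X, Tauri) = 1089 + 225 + 1521 = 2835
Minimum is at Lyra.

Lyra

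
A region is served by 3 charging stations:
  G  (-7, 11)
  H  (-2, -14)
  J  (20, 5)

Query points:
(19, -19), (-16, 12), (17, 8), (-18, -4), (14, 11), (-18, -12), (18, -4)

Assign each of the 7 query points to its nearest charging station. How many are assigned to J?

3

(19, -19) — d² to each: G:1576, H:466, J:577 → nearest is H
(-16, 12) — d² to each: G:82, H:872, J:1345 → nearest is G
(17, 8) — d² to each: G:585, H:845, J:18 → nearest is J
(-18, -4) — d² to each: G:346, H:356, J:1525 → nearest is G
(14, 11) — d² to each: G:441, H:881, J:72 → nearest is J
(-18, -12) — d² to each: G:650, H:260, J:1733 → nearest is H
(18, -4) — d² to each: G:850, H:500, J:85 → nearest is J
3 of the 7 points have J as nearest.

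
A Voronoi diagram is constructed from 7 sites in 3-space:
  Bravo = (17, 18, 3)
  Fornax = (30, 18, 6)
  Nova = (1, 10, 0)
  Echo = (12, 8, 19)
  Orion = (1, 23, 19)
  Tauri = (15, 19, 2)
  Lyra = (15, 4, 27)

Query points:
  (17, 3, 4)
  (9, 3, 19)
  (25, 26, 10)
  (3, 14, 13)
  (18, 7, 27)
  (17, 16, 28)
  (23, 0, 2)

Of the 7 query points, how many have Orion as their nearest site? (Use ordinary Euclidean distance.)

1

(17, 3, 4) — d² to each: Bravo:226, Fornax:398, Nova:321, Echo:275, Orion:881, Tauri:264, Lyra:534 → nearest is Bravo
(9, 3, 19) — d² to each: Bravo:545, Fornax:835, Nova:474, Echo:34, Orion:464, Tauri:581, Lyra:101 → nearest is Echo
(25, 26, 10) — d² to each: Bravo:177, Fornax:105, Nova:932, Echo:574, Orion:666, Tauri:213, Lyra:873 → nearest is Fornax
(3, 14, 13) — d² to each: Bravo:312, Fornax:794, Nova:189, Echo:153, Orion:121, Tauri:290, Lyra:440 → nearest is Orion
(18, 7, 27) — d² to each: Bravo:698, Fornax:706, Nova:1027, Echo:101, Orion:609, Tauri:778, Lyra:18 → nearest is Lyra
(17, 16, 28) — d² to each: Bravo:629, Fornax:657, Nova:1076, Echo:170, Orion:386, Tauri:689, Lyra:149 → nearest is Lyra
(23, 0, 2) — d² to each: Bravo:361, Fornax:389, Nova:588, Echo:474, Orion:1302, Tauri:425, Lyra:705 → nearest is Bravo
1 of the 7 points has Orion as nearest.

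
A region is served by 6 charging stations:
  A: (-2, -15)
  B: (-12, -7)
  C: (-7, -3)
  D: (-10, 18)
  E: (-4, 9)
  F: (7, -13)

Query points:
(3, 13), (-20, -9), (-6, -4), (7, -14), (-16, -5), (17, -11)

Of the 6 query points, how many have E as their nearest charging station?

(3, 13) — d² to each: A:809, B:625, C:356, D:194, E:65, F:692 → nearest is E
(-20, -9) — d² to each: A:360, B:68, C:205, D:829, E:580, F:745 → nearest is B
(-6, -4) — d² to each: A:137, B:45, C:2, D:500, E:173, F:250 → nearest is C
(7, -14) — d² to each: A:82, B:410, C:317, D:1313, E:650, F:1 → nearest is F
(-16, -5) — d² to each: A:296, B:20, C:85, D:565, E:340, F:593 → nearest is B
(17, -11) — d² to each: A:377, B:857, C:640, D:1570, E:841, F:104 → nearest is F
1 of the 6 points has E as nearest.

1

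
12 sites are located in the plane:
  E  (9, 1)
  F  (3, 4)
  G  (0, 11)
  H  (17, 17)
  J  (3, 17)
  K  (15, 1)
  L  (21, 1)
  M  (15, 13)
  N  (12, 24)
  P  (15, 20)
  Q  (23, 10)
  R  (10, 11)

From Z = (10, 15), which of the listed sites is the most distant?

Since √ is increasing, it suffices to compare squared distances:
|ZE|² = (10−9)² + (15−1)² = 1 + 196 = 197
|ZF|² = (10−3)² + (15−4)² = 49 + 121 = 170
|ZG|² = (10−0)² + (15−11)² = 100 + 16 = 116
|ZH|² = (10−17)² + (15−17)² = 49 + 4 = 53
|ZJ|² = (10−3)² + (15−17)² = 49 + 4 = 53
|ZK|² = (10−15)² + (15−1)² = 25 + 196 = 221
|ZL|² = (10−21)² + (15−1)² = 121 + 196 = 317
|ZM|² = (10−15)² + (15−13)² = 25 + 4 = 29
|ZN|² = (10−12)² + (15−24)² = 4 + 81 = 85
|ZP|² = (10−15)² + (15−20)² = 25 + 25 = 50
|ZQ|² = (10−23)² + (15−10)² = 169 + 25 = 194
|ZR|² = (10−10)² + (15−11)² = 0 + 16 = 16
The largest is to L.

L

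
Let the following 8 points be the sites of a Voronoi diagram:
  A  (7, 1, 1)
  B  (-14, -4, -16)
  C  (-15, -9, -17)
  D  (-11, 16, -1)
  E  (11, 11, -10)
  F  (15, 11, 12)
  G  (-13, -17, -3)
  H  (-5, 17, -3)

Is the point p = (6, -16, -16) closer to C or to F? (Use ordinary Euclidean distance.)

C

Compare squared distances:
|pC|² = (6−(-15))² + (-16−(-9))² + (-16−(-17))² = 441 + 49 + 1 = 491
|pF|² = (6−15)² + (-16−11)² + (-16−12)² = 81 + 729 + 784 = 1594
491 < 1594, so C is closer.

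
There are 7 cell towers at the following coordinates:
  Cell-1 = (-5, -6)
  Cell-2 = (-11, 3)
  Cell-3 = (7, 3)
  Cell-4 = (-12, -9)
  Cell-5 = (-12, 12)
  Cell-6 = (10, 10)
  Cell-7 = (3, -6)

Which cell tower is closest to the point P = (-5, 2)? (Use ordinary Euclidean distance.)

Compare squared distances (the ordering matches that of the actual distances):
d²(P, Cell-1) = (-5−(-5))² + (2−(-6))² = 0 + 64 = 64
d²(P, Cell-2) = (-5−(-11))² + (2−3)² = 36 + 1 = 37
d²(P, Cell-3) = (-5−7)² + (2−3)² = 144 + 1 = 145
d²(P, Cell-4) = (-5−(-12))² + (2−(-9))² = 49 + 121 = 170
d²(P, Cell-5) = (-5−(-12))² + (2−12)² = 49 + 100 = 149
d²(P, Cell-6) = (-5−10)² + (2−10)² = 225 + 64 = 289
d²(P, Cell-7) = (-5−3)² + (2−(-6))² = 64 + 64 = 128
Minimum is at Cell-2.

Cell-2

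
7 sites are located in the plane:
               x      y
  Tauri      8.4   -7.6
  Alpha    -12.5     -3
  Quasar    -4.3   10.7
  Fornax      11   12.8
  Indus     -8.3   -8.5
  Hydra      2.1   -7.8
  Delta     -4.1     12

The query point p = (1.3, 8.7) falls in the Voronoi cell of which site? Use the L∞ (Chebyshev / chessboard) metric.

Delta

d(p, Tauri) = max(7.1, 16.3) = 16.3
d(p, Alpha) = max(13.8, 11.7) = 13.8
d(p, Quasar) = max(5.6, 2) = 5.6
d(p, Fornax) = max(9.7, 4.1) = 9.7
d(p, Indus) = max(9.6, 17.2) = 17.2
d(p, Hydra) = max(0.8, 16.5) = 16.5
d(p, Delta) = max(5.4, 3.3) = 5.4
Minimum is at Delta.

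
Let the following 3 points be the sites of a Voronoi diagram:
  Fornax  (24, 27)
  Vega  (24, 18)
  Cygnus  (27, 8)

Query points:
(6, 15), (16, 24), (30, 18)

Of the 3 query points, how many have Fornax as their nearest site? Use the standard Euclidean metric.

1

(6, 15) — d² to each: Fornax:468, Vega:333, Cygnus:490 → nearest is Vega
(16, 24) — d² to each: Fornax:73, Vega:100, Cygnus:377 → nearest is Fornax
(30, 18) — d² to each: Fornax:117, Vega:36, Cygnus:109 → nearest is Vega
1 of the 3 points has Fornax as nearest.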